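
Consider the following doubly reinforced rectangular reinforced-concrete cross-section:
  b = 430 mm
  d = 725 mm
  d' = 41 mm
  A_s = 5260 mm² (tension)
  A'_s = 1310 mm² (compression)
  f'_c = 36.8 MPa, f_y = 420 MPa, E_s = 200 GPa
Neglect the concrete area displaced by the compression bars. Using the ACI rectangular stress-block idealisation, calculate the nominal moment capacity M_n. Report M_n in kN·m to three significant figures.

M_n ≈ 1480 kN·m

Assume both tension and compression steel yield.
Net tension couple steel: A_s − A'_s = 3950 mm².
a = (A_s − A'_s) f_y / (0.85 f'_c b) = 1659000/(0.85 × 36.8 × 430) = 123.34 mm.
c = a/β₁ = 123.34/0.787 = 156.72 mm; ε'_s = 0.003(c − d')/c = 0.0022 ≥ f_y/E_s = 0.0021, so compression steel does yield.
M_n = (A_s − A'_s) f_y (d − a/2) + A'_s f_y (d − d') = [1659000 × (725 − 61.67) + 550200 × (725 − 41)] × 10⁻⁶ = 1100.46 + 376.34 = 1476.80 kN·m.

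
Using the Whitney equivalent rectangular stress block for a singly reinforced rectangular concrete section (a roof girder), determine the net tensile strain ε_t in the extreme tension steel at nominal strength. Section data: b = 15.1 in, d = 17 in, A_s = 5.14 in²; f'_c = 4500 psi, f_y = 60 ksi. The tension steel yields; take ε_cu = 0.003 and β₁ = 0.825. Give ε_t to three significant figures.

ε_t ≈ 0.00488

a = A_s f_y/(0.85 f'_c b) = 5.340 in.
β₁ = 0.825, so c = a/β₁ = 5.340/0.825 = 6.473 in.
From the linear strain diagram with ε_cu = 0.003: ε_t = 0.003 (d − c)/c = 0.003 × (17 − 6.473)/6.473 = 0.00488.
ε_t is between 0.004 and 0.005 — transition zone.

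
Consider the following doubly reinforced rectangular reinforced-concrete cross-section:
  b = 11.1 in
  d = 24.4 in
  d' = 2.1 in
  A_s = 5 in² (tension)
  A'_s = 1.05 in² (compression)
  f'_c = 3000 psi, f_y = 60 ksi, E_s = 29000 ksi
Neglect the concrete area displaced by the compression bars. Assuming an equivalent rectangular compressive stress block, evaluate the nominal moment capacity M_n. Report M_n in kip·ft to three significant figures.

Assume both steels yield.
a = (A_s − A'_s) f_y/(0.85 f'_c b) = (5 − 1.05) × 60/(0.85 × 3 × 11.1) = 8.373 in.
c = a/β₁ = 8.373/0.85 = 9.851 in; ε'_s = 0.003(c − d')/c = 0.0024 ≥ ε_y = 0.0021, so the compression steel yields.
M_n = (A_s − A'_s) f_y (d − a/2) + A'_s f_y (d − d') = 237 × (24.4 − 4.1865) + 63 × (24.4 − 2.1) = 4790.6 + 1404.9 = 6195.5 kip·in = 6195.5/12 = 516.29 kip·ft.

M_n ≈ 516 kip·ft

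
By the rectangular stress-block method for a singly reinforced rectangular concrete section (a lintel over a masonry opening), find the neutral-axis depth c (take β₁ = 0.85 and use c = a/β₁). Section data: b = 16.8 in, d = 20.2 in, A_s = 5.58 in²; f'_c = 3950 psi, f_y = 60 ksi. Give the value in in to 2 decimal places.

c ≈ 6.98 in

T = A_s f_y = 5.58 × 60 = 334.8 kips.
a = T/(0.85 f'_c b) = 334.8/(0.85 × 3.95 × 16.8) = 5.9355 in.
With β₁ = 0.85, c = a/β₁ = 5.9355/0.85 = 6.98 in.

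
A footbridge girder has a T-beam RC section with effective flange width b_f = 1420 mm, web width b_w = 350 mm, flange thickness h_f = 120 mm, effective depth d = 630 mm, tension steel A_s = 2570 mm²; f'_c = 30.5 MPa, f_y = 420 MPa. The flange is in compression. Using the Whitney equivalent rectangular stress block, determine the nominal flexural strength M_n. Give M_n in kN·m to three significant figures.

Tension: T = A_s f_y = 2570 × 420 = 1079400 N.
Try a within the flange: a = T/(0.85 f'_c b_f) = 1079400/(0.85 × 30.5 × 1420) = 29.32 mm.
Since a = 29.32 ≤ h_f = 120 mm, the stress block lies entirely in the flange; analyse as a rectangular beam of width b_f.
M_n = T(d − a/2) = 1079400 × (630 − 14.66) = 664.20 × 10⁶ N·mm.
M_n = 664.20 kN·m.

M_n ≈ 664 kN·m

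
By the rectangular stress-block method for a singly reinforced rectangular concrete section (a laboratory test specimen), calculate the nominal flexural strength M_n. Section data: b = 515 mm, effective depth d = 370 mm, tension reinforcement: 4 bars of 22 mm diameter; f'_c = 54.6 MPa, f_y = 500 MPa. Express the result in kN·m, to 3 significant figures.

A_s = 4 × 380 = 1520 mm².
T = A_s f_y = 1520 × 500 = 760000 N = 760 kN.
From C = T: a = T/(0.85 f'_c b) = 760000/(0.85 × 54.6 × 515) = 31.80 mm.
M_n = T(d − a/2) = 760 kN × (370 − 15.9) mm = 269.12 kN·m.

M_n ≈ 269 kN·m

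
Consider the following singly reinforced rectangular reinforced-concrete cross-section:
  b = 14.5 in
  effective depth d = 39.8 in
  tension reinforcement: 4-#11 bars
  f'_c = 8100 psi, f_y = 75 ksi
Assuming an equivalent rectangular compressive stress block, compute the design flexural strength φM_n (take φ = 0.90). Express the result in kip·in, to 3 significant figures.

φM_n ≈ 15800 kip·in

A_s = 4 × 1.56 = 6.24 in².
T = A_s f_y = 6.24 × 75 = 468 kips.
a = T/(0.85 f'_c b) = 468/(0.85 × 8.1 × 14.5) = 4.688 in.
M_n = T(d − a/2) = 468 × (39.8 − 2.344) = 17529.4 kip·in.
φM_n = 0.90 × 17529.4 = 15776.5 kip·in.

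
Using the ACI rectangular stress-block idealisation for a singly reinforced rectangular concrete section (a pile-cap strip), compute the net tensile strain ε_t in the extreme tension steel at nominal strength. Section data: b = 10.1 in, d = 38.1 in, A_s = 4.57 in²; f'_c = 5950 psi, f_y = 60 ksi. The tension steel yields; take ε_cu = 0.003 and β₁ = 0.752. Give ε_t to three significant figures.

a = A_s f_y/(0.85 f'_c b) = 5.368 in.
β₁ = 0.752, so c = a/β₁ = 5.368/0.752 = 7.138 in.
From the linear strain diagram with ε_cu = 0.003: ε_t = 0.003 (d − c)/c = 0.003 × (38.1 − 7.138)/7.138 = 0.0130.
Since ε_t ≥ 0.005, the section is tension-controlled.

ε_t ≈ 0.0130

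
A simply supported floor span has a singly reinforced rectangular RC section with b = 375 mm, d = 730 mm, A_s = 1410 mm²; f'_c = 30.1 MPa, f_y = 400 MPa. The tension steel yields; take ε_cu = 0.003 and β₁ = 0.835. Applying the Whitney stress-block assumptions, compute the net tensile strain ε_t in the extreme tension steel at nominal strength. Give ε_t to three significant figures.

a = A_s f_y/(0.85 f'_c b) = 58.78 mm.
β₁ = 0.835, so c = a/β₁ = 58.78/0.835 = 70.40 mm.
From the linear strain diagram with ε_cu = 0.003: ε_t = 0.003 (d − c)/c = 0.003 × (730 − 70.40)/70.40 = 0.0281.
Since ε_t ≥ 0.005, the section is tension-controlled.

ε_t ≈ 0.0281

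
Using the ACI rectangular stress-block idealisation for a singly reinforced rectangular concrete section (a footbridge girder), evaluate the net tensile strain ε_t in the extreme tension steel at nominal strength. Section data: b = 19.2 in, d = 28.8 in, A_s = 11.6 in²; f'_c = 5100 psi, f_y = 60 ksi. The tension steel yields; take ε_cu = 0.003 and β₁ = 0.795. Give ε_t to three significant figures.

a = A_s f_y/(0.85 f'_c b) = 8.362 in.
β₁ = 0.795, so c = a/β₁ = 8.362/0.795 = 10.518 in.
From the linear strain diagram with ε_cu = 0.003: ε_t = 0.003 (d − c)/c = 0.003 × (28.8 − 10.518)/10.518 = 0.00521.
Since ε_t ≥ 0.005, the section is tension-controlled.

ε_t ≈ 0.00521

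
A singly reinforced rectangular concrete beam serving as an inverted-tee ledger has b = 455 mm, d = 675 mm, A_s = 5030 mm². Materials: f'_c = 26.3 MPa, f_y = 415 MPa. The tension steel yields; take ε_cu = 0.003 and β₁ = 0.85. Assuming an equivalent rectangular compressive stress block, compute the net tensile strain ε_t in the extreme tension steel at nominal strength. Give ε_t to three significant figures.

a = A_s f_y/(0.85 f'_c b) = 205.22 mm.
β₁ = 0.85, so c = a/β₁ = 205.22/0.85 = 241.44 mm.
From the linear strain diagram with ε_cu = 0.003: ε_t = 0.003 (d − c)/c = 0.003 × (675 − 241.44)/241.44 = 0.00539.
Since ε_t ≥ 0.005, the section is tension-controlled.

ε_t ≈ 0.00539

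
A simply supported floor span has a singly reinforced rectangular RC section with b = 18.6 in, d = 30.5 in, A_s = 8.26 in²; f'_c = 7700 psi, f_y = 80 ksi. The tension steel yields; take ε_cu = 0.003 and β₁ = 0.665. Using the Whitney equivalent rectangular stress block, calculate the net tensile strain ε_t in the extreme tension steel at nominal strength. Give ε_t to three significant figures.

ε_t ≈ 0.00821

a = A_s f_y/(0.85 f'_c b) = 5.428 in.
β₁ = 0.665, so c = a/β₁ = 5.428/0.665 = 8.162 in.
From the linear strain diagram with ε_cu = 0.003: ε_t = 0.003 (d − c)/c = 0.003 × (30.5 − 8.162)/8.162 = 0.00821.
Since ε_t ≥ 0.005, the section is tension-controlled.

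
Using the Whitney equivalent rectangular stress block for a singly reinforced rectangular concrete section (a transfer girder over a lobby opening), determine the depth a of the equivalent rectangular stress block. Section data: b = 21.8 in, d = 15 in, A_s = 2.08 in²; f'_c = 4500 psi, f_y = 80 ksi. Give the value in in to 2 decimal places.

T = A_s f_y = 2.08 × 80 = 166.4 kips.
a = T/(0.85 f'_c b) = 166.4/(0.85 × 4.5 × 21.8) = 2.00 in.

a ≈ 2.00 in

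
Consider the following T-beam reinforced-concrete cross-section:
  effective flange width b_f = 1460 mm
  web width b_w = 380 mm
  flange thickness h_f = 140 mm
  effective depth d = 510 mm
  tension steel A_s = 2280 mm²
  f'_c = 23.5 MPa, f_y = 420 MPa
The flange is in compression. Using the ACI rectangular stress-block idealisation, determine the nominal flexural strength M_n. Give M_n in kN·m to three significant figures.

M_n ≈ 473 kN·m

Tension: T = A_s f_y = 2280 × 420 = 957600 N.
Try a within the flange: a = T/(0.85 f'_c b_f) = 957600/(0.85 × 23.5 × 1460) = 32.84 mm.
Since a = 32.84 ≤ h_f = 140 mm, the stress block lies entirely in the flange; analyse as a rectangular beam of width b_f.
M_n = T(d − a/2) = 957600 × (510 − 16.42) = 472.65 × 10⁶ N·mm.
M_n = 472.65 kN·m.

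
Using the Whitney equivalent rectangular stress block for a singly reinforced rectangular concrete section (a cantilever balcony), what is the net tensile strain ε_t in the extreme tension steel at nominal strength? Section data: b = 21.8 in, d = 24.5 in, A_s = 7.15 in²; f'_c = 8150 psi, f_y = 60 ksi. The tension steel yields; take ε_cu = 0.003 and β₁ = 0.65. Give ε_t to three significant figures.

ε_t ≈ 0.0138

a = A_s f_y/(0.85 f'_c b) = 2.841 in.
β₁ = 0.65, so c = a/β₁ = 2.841/0.65 = 4.371 in.
From the linear strain diagram with ε_cu = 0.003: ε_t = 0.003 (d − c)/c = 0.003 × (24.5 − 4.371)/4.371 = 0.0138.
Since ε_t ≥ 0.005, the section is tension-controlled.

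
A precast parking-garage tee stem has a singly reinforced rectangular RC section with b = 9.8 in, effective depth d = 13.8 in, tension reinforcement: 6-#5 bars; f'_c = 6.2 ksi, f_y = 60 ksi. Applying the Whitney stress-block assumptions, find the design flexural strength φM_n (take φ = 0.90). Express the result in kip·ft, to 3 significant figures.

A_s = 6 × 0.31 = 1.86 in².
T = A_s f_y = 1.86 × 60 = 111.6 kips.
a = T/(0.85 f'_c b) = 111.6/(0.85 × 6.2 × 9.8) = 2.161 in.
M_n = T(d − a/2) = 111.6 × (13.8 − 1.0805) = 1419.5 kip·in = 1419.5/12 = 118.29 kip·ft.
φM_n = 0.90 × 118.29 = 106.46 kip·ft.

φM_n ≈ 106 kip·ft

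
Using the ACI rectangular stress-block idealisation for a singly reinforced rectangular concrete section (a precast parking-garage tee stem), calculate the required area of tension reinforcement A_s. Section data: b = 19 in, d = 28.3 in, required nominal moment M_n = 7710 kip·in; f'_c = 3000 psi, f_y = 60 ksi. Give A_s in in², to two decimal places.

From M_n = 0.85 f'_c a b (d − a/2):
a = d − √(d² − 2M_n/(0.85 f'_c b)) = 28.3 − √(28.3² − 2 × 7710/(0.85 × 3 × 19)) = 6.331 in.
A_s = 0.85 f'_c a b / f_y = 0.85 × 3 × 6.331 × 19 / 60 = 5.112 in².

A_s ≈ 5.11 in²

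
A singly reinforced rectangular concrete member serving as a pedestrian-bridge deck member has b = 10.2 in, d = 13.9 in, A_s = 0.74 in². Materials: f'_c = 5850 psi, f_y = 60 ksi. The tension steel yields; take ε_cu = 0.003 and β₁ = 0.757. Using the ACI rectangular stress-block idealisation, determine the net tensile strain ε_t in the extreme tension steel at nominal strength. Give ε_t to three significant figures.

ε_t ≈ 0.0331

a = A_s f_y/(0.85 f'_c b) = 0.875 in.
β₁ = 0.757, so c = a/β₁ = 0.875/0.757 = 1.156 in.
From the linear strain diagram with ε_cu = 0.003: ε_t = 0.003 (d − c)/c = 0.003 × (13.9 − 1.156)/1.156 = 0.0331.
Since ε_t ≥ 0.005, the section is tension-controlled.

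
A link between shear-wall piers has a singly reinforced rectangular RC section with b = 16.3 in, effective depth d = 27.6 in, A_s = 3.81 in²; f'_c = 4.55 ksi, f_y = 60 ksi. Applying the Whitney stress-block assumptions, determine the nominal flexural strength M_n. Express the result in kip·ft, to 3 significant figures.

M_n ≈ 491 kip·ft

T = A_s f_y = 3.81 × 60 = 228.6 kips.
a = T/(0.85 f'_c b) = 228.6/(0.85 × 4.55 × 16.3) = 3.626 in.
M_n = T(d − a/2) = 228.6 × (27.6 − 1.813) = 5894.9 kip·in = 5894.9/12 = 491.24 kip·ft.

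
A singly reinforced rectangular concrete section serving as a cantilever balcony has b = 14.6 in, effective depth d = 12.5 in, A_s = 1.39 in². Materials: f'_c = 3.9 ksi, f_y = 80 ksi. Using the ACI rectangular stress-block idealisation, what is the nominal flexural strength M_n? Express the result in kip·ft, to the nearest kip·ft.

M_n ≈ 105 kip·ft

T = A_s f_y = 1.39 × 80 = 111.2 kips.
a = T/(0.85 f'_c b) = 111.2/(0.85 × 3.9 × 14.6) = 2.298 in.
M_n = T(d − a/2) = 111.2 × (12.5 − 1.149) = 1262.2 kip·in = 1262.2/12 = 105.18 kip·ft.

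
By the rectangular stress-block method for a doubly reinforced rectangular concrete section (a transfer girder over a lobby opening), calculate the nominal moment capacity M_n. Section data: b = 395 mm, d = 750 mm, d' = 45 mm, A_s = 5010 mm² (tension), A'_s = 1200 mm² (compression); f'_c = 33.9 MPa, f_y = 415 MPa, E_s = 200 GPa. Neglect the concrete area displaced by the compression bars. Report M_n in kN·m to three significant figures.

M_n ≈ 1430 kN·m

Assume both tension and compression steel yield.
Net tension couple steel: A_s − A'_s = 3810 mm².
a = (A_s − A'_s) f_y / (0.85 f'_c b) = 1581150/(0.85 × 33.9 × 395) = 138.92 mm.
c = a/β₁ = 138.92/0.808 = 171.93 mm; ε'_s = 0.003(c − d')/c = 0.0022 ≥ f_y/E_s = 0.0021, so compression steel does yield.
M_n = (A_s − A'_s) f_y (d − a/2) + A'_s f_y (d − d') = [1581150 × (750 − 69.46) + 498000 × (750 − 45)] × 10⁻⁶ = 1076.04 + 351.09 = 1427.13 kN·m.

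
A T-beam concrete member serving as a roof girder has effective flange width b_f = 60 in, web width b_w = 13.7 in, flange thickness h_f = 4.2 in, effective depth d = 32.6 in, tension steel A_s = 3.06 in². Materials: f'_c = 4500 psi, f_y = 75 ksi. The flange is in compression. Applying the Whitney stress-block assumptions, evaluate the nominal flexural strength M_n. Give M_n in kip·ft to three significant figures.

Tension: T = A_s f_y = 3.06 × 75 = 229.5 kips.
Try a within the flange: a = T/(0.85 f'_c b_f) = 229.5/(0.85 × 4.5 × 60) = 1.000 in.
Since a = 1.000 ≤ h_f = 4.2 in, the stress block lies entirely in the flange; analyse as a rectangular beam of width b_f.
M_n = T(d − a/2) = 229.5 × (32.6 − 0.5) = 7367.0 kip·in.
M_n = 7367.0/12 = 613.92 kip·ft.

M_n ≈ 614 kip·ft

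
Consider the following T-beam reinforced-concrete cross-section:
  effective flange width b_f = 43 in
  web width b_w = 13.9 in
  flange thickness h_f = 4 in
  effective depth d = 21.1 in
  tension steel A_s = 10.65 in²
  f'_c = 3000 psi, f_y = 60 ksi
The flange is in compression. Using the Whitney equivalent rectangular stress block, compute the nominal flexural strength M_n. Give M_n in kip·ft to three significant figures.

Tension: T = A_s f_y = 10.65 × 60 = 639 kips.
Try a within the flange: a = T/(0.85 f'_c b_f) = 639/(0.85 × 3 × 43) = 5.828 in.
a = 5.828 > h_f = 4 in: the block extends into the web. Split into flange-overhang and web parts.
C_f = 0.85 f'_c (b_f − b_w) h_f = 0.85 × 3 × (43 − 13.9) × 4 = 296.8 kips.
Remaining web compression depth: a_w = (T − C_f)/(0.85 f'_c b_w) = (639 − 296.8)/(0.85 × 3 × 13.9) = 9.654 in.
M_n = C_f(d − h_f/2) + (T − C_f)(d − a_w/2) = 296.8 × (21.1 − 2) + 342.2 × (21.1 − 4.827) = 5668.9 + 5568.6 = 11237.5 kip·in.
M_n = 11237.5/12 = 936.46 kip·ft.

M_n ≈ 936 kip·ft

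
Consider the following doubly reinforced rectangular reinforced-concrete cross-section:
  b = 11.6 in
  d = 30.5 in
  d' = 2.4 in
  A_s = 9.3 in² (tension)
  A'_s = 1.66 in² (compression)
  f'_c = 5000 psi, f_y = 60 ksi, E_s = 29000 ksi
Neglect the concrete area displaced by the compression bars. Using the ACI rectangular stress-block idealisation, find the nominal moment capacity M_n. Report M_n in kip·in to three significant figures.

M_n ≈ 14600 kip·in

Assume both steels yield.
a = (A_s − A'_s) f_y/(0.85 f'_c b) = (9.3 − 1.66) × 60/(0.85 × 5 × 11.6) = 9.298 in.
c = a/β₁ = 9.298/0.8 = 11.623 in; ε'_s = 0.003(c − d')/c = 0.0024 ≥ ε_y = 0.0021, so the compression steel yields.
M_n = (A_s − A'_s) f_y (d − a/2) + A'_s f_y (d − d') = 458.4 × (30.5 − 4.649) + 99.6 × (30.5 − 2.4) = 11850.1 + 2798.8 = 14648.9 kip·in.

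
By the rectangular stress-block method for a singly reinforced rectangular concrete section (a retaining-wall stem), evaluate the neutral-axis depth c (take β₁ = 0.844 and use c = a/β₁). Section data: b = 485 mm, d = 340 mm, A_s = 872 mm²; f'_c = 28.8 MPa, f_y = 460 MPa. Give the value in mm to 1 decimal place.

c ≈ 40.0 mm

T = A_s f_y = 872 × 460 = 401120 N = 401.12 kN.
Setting C = 0.85 f'_c a b equal to T: a = 401120/(0.85 × 28.8 × 485) = 33.785 mm.
With β₁ = 0.844, c = a/β₁ = 33.785/0.844 = 40.0 mm.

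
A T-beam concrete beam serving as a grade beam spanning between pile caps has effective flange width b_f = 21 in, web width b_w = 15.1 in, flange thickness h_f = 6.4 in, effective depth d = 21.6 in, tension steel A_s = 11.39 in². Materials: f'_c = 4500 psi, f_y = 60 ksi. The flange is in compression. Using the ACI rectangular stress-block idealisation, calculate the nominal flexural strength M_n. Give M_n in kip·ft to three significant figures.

Tension: T = A_s f_y = 11.39 × 60 = 683.4 kips.
Try a within the flange: a = T/(0.85 f'_c b_f) = 683.4/(0.85 × 4.5 × 21) = 8.508 in.
a = 8.508 > h_f = 6.4 in: the block extends into the web. Split into flange-overhang and web parts.
C_f = 0.85 f'_c (b_f − b_w) h_f = 0.85 × 4.5 × (21 − 15.1) × 6.4 = 144.4 kips.
Remaining web compression depth: a_w = (T − C_f)/(0.85 f'_c b_w) = (683.4 − 144.4)/(0.85 × 4.5 × 15.1) = 9.332 in.
M_n = C_f(d − h_f/2) + (T − C_f)(d − a_w/2) = 144.4 × (21.6 − 3.2) + 539 × (21.6 − 4.666) = 2657.0 + 9127.4 = 11784.4 kip·in.
M_n = 11784.4/12 = 982.03 kip·ft.

M_n ≈ 982 kip·ft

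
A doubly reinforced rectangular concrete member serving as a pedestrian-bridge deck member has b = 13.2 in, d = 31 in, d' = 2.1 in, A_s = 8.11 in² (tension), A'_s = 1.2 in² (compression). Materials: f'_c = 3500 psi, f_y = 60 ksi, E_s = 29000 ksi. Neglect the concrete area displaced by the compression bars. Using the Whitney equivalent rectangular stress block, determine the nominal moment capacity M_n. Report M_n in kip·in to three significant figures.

M_n ≈ 12700 kip·in

Assume both steels yield.
a = (A_s − A'_s) f_y/(0.85 f'_c b) = (8.11 − 1.2) × 60/(0.85 × 3.5 × 13.2) = 10.558 in.
c = a/β₁ = 10.558/0.85 = 12.421 in; ε'_s = 0.003(c − d')/c = 0.0025 ≥ ε_y = 0.0021, so the compression steel yields.
M_n = (A_s − A'_s) f_y (d − a/2) + A'_s f_y (d − d') = 414.6 × (31 − 5.279) + 72 × (31 − 2.1) = 10663.9 + 2080.8 = 12744.7 kip·in.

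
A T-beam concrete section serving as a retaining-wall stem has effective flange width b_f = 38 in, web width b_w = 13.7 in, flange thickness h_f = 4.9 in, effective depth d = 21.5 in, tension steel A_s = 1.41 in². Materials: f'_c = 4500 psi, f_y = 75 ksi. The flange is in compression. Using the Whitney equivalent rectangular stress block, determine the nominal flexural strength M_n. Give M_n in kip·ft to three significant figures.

Tension: T = A_s f_y = 1.41 × 75 = 105.75 kips.
Try a within the flange: a = T/(0.85 f'_c b_f) = 105.75/(0.85 × 4.5 × 38) = 0.728 in.
Since a = 0.728 ≤ h_f = 4.9 in, the stress block lies entirely in the flange; analyse as a rectangular beam of width b_f.
M_n = T(d − a/2) = 105.75 × (21.5 − 0.364) = 2235.1 kip·in.
M_n = 2235.1/12 = 186.26 kip·ft.

M_n ≈ 186 kip·ft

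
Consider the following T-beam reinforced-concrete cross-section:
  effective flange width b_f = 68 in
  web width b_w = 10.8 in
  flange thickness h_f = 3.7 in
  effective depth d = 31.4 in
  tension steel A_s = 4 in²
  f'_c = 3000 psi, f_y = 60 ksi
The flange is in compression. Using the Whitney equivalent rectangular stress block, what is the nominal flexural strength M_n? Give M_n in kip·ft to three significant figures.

Tension: T = A_s f_y = 4 × 60 = 240 kips.
Try a within the flange: a = T/(0.85 f'_c b_f) = 240/(0.85 × 3 × 68) = 1.384 in.
Since a = 1.384 ≤ h_f = 3.7 in, the stress block lies entirely in the flange; analyse as a rectangular beam of width b_f.
M_n = T(d − a/2) = 240 × (31.4 − 0.692) = 7369.9 kip·in.
M_n = 7369.9/12 = 614.16 kip·ft.

M_n ≈ 614 kip·ft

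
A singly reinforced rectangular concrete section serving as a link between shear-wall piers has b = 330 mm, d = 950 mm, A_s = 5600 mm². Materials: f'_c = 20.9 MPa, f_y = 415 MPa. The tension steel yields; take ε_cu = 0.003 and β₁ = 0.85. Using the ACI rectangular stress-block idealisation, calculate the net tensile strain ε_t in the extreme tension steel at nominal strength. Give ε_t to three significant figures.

a = A_s f_y/(0.85 f'_c b) = 396.42 mm.
β₁ = 0.85, so c = a/β₁ = 396.42/0.85 = 466.38 mm.
From the linear strain diagram with ε_cu = 0.003: ε_t = 0.003 (d − c)/c = 0.003 × (950 − 466.38)/466.38 = 0.00311.
ε_t < 0.004 — the section is over-reinforced for flexure under ACI limits.

ε_t ≈ 0.00311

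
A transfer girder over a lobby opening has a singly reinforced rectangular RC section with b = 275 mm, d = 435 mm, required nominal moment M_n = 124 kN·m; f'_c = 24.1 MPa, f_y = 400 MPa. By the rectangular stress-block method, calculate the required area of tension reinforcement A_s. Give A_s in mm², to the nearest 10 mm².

With M_n = 0.85 f'_c a b (d − a/2), solve the quadratic for a:
a = d − √(d² − 2M_n/(0.85 f'_c b)) = 435 − √(435² − 2 × 124×10⁶/(0.85 × 24.1 × 275)) = 53.95 mm.
A_s = 0.85 f'_c a b / f_y = 0.85 × 24.1 × 53.95 × 275 / 400 = 759.8 mm².

A_s ≈ 760 mm²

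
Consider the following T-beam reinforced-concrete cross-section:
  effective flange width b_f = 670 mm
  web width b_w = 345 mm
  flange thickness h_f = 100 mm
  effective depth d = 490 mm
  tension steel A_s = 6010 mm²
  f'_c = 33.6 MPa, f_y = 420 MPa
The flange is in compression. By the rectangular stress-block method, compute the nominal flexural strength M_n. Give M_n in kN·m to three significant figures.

Tension: T = A_s f_y = 6010 × 420 = 2524200 N.
Try a within the flange: a = T/(0.85 f'_c b_f) = 2524200/(0.85 × 33.6 × 670) = 131.91 mm.
a = 131.91 > h_f = 100 mm: the block extends into the web. Split into flange-overhang and web parts.
C_f = 0.85 f'_c (b_f − b_w) h_f = 0.85 × 33.6 × (670 − 345) × 100 = 928200 N.
Remaining web compression depth: a_w = (T − C_f)/(0.85 f'_c b_w) = (2524200 − 928200)/(0.85 × 33.6 × 345) = 161.98 mm.
M_n = C_f(d − h_f/2) + (T − C_f)(d − a_w/2) = 928200 × (490 − 50) + 1596000 × (490 − 80.99) = 408.41 + 652.78 = 1061.19 × 10⁶ N·mm.
M_n = 1061.19 kN·m.

M_n ≈ 1060 kN·m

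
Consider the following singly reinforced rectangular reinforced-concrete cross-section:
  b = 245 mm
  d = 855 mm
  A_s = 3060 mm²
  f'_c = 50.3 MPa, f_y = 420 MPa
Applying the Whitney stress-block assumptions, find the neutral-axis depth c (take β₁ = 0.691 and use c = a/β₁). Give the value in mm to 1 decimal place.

c ≈ 177.6 mm

T = A_s f_y = 3060 × 420 = 1285200 N = 1285.2 kN.
Setting C = 0.85 f'_c a b equal to T: a = 1285200/(0.85 × 50.3 × 245) = 122.692 mm.
With β₁ = 0.691, c = a/β₁ = 122.692/0.691 = 177.6 mm.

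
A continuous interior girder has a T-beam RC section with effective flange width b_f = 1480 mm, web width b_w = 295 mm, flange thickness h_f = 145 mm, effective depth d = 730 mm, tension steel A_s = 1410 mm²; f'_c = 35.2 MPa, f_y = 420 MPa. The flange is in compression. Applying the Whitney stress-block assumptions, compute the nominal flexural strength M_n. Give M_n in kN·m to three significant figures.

Tension: T = A_s f_y = 1410 × 420 = 592200 N.
Try a within the flange: a = T/(0.85 f'_c b_f) = 592200/(0.85 × 35.2 × 1480) = 13.37 mm.
Since a = 13.37 ≤ h_f = 145 mm, the stress block lies entirely in the flange; analyse as a rectangular beam of width b_f.
M_n = T(d − a/2) = 592200 × (730 − 6.685) = 428.35 × 10⁶ N·mm.
M_n = 428.35 kN·m.

M_n ≈ 428 kN·m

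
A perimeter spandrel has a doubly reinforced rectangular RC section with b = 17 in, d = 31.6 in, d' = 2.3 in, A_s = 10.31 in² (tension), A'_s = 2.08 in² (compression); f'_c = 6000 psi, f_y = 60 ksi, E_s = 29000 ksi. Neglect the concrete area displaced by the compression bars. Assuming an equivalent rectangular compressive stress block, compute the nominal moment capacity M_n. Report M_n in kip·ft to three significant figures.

M_n ≈ 1490 kip·ft

Assume both steels yield.
a = (A_s − A'_s) f_y/(0.85 f'_c b) = (10.31 − 2.08) × 60/(0.85 × 6 × 17) = 5.696 in.
c = a/β₁ = 5.696/0.75 = 7.595 in; ε'_s = 0.003(c − d')/c = 0.0021 ≥ ε_y = 0.0021, so the compression steel yields.
M_n = (A_s − A'_s) f_y (d − a/2) + A'_s f_y (d − d') = 493.8 × (31.6 − 2.848) + 124.8 × (31.6 − 2.3) = 14197.7 + 3656.6 = 17854.3 kip·in = 17854.3/12 = 1487.86 kip·ft.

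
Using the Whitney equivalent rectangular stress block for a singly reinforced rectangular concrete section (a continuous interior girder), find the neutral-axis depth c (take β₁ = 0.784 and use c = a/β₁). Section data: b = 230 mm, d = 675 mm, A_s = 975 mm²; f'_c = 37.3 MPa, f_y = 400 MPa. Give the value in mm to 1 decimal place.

c ≈ 68.2 mm

T = A_s f_y = 975 × 400 = 390000 N = 390 kN.
Setting C = 0.85 f'_c a b equal to T: a = 390000/(0.85 × 37.3 × 230) = 53.482 mm.
With β₁ = 0.784, c = a/β₁ = 53.482/0.784 = 68.2 mm.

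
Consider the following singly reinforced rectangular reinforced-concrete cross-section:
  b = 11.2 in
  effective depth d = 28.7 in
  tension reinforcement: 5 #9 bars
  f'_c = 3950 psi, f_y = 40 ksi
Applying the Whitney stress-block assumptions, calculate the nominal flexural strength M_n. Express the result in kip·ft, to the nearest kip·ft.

M_n ≈ 434 kip·ft

A_s = 5 × 1 = 5 in².
T = A_s f_y = 5 × 40 = 200 kips.
a = T/(0.85 f'_c b) = 200/(0.85 × 3.95 × 11.2) = 5.319 in.
M_n = T(d − a/2) = 200 × (28.7 − 2.6595) = 5208.1 kip·in = 5208.1/12 = 434.01 kip·ft.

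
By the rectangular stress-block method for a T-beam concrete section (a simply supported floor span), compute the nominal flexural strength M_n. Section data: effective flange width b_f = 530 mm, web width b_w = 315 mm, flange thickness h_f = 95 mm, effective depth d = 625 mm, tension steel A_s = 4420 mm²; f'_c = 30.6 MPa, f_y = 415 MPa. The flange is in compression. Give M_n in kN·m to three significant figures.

M_n ≈ 1020 kN·m

Tension: T = A_s f_y = 4420 × 415 = 1834300 N.
Try a within the flange: a = T/(0.85 f'_c b_f) = 1834300/(0.85 × 30.6 × 530) = 133.06 mm.
a = 133.06 > h_f = 95 mm: the block extends into the web. Split into flange-overhang and web parts.
C_f = 0.85 f'_c (b_f − b_w) h_f = 0.85 × 30.6 × (530 − 315) × 95 = 531254 N.
Remaining web compression depth: a_w = (T − C_f)/(0.85 f'_c b_w) = (1834300 − 531254)/(0.85 × 30.6 × 315) = 159.04 mm.
M_n = C_f(d − h_f/2) + (T − C_f)(d − a_w/2) = 531254 × (625 − 47.5) + 1303046 × (625 − 79.52) = 306.80 + 710.79 = 1017.59 × 10⁶ N·mm.
M_n = 1017.59 kN·m.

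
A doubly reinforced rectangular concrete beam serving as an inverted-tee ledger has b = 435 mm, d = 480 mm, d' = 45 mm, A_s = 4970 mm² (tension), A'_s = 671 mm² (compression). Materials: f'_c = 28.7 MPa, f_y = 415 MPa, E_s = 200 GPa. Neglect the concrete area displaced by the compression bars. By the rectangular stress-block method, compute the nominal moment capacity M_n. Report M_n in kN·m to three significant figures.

Assume both tension and compression steel yield.
Net tension couple steel: A_s − A'_s = 4299 mm².
a = (A_s − A'_s) f_y / (0.85 f'_c b) = 1784085/(0.85 × 28.7 × 435) = 168.12 mm.
c = a/β₁ = 168.12/0.845 = 198.96 mm; ε'_s = 0.003(c − d')/c = 0.0023 ≥ f_y/E_s = 0.0021, so compression steel does yield.
M_n = (A_s − A'_s) f_y (d − a/2) + A'_s f_y (d − d') = [1784085 × (480 − 84.06) + 278465 × (480 − 45)] × 10⁻⁶ = 706.39 + 121.13 = 827.52 kN·m.

M_n ≈ 828 kN·m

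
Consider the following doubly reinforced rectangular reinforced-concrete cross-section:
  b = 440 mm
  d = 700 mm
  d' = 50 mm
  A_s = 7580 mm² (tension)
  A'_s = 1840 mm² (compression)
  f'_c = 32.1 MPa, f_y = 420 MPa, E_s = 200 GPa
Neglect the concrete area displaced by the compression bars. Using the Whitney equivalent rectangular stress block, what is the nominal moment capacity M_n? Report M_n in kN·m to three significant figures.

M_n ≈ 1950 kN·m

Assume both tension and compression steel yield.
Net tension couple steel: A_s − A'_s = 5740 mm².
a = (A_s − A'_s) f_y / (0.85 f'_c b) = 2410800/(0.85 × 32.1 × 440) = 200.81 mm.
c = a/β₁ = 200.81/0.821 = 244.59 mm; ε'_s = 0.003(c − d')/c = 0.0024 ≥ f_y/E_s = 0.0021, so compression steel does yield.
M_n = (A_s − A'_s) f_y (d − a/2) + A'_s f_y (d − d') = [2410800 × (700 − 100.405) + 772800 × (700 − 50)] × 10⁻⁶ = 1445.50 + 502.32 = 1947.82 kN·m.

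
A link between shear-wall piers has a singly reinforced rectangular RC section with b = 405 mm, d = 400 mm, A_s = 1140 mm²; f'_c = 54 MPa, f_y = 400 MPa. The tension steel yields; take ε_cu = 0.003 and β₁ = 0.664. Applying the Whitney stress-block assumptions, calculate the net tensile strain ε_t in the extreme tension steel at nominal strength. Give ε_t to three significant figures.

a = A_s f_y/(0.85 f'_c b) = 24.53 mm.
β₁ = 0.664, so c = a/β₁ = 24.53/0.664 = 36.94 mm.
From the linear strain diagram with ε_cu = 0.003: ε_t = 0.003 (d − c)/c = 0.003 × (400 − 36.94)/36.94 = 0.0295.
Since ε_t ≥ 0.005, the section is tension-controlled.

ε_t ≈ 0.0295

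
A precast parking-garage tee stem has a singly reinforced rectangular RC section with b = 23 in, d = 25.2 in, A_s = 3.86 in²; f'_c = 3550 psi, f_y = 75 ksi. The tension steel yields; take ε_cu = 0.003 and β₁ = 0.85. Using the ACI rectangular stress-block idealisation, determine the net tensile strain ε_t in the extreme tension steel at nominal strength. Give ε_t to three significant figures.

ε_t ≈ 0.0124

a = A_s f_y/(0.85 f'_c b) = 4.171 in.
β₁ = 0.85, so c = a/β₁ = 4.171/0.85 = 4.907 in.
From the linear strain diagram with ε_cu = 0.003: ε_t = 0.003 (d − c)/c = 0.003 × (25.2 − 4.907)/4.907 = 0.0124.
Since ε_t ≥ 0.005, the section is tension-controlled.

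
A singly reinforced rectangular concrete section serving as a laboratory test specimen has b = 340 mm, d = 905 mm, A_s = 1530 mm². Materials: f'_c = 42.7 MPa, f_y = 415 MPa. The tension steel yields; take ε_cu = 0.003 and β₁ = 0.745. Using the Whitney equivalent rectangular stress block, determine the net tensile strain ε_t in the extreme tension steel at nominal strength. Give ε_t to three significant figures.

ε_t ≈ 0.0363

a = A_s f_y/(0.85 f'_c b) = 51.45 mm.
β₁ = 0.745, so c = a/β₁ = 51.45/0.745 = 69.06 mm.
From the linear strain diagram with ε_cu = 0.003: ε_t = 0.003 (d − c)/c = 0.003 × (905 − 69.06)/69.06 = 0.0363.
Since ε_t ≥ 0.005, the section is tension-controlled.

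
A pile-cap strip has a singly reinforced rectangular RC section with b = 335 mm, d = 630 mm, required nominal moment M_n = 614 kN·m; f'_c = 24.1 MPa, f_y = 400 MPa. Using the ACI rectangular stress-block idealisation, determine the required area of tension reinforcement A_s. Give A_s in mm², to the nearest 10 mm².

With M_n = 0.85 f'_c a b (d − a/2), solve the quadratic for a:
a = d − √(d² − 2M_n/(0.85 f'_c b)) = 630 − √(630² − 2 × 614×10⁶/(0.85 × 24.1 × 335)) = 163.14 mm.
A_s = 0.85 f'_c a b / f_y = 0.85 × 24.1 × 163.14 × 335 / 400 = 2798.9 mm².

A_s ≈ 2800 mm²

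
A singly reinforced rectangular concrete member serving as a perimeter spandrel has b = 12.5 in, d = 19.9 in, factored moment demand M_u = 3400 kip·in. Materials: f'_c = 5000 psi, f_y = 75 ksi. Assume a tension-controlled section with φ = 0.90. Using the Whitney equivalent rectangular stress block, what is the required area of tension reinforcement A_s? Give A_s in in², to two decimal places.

A_s ≈ 2.81 in²

M_n = M_u/φ = 3400/0.90 = 3777.78 kip·in.
From M_n = 0.85 f'_c a b (d − a/2):
a = d − √(d² − 2M_n/(0.85 f'_c b)) = 19.9 − √(19.9² − 2 × 3777.78/(0.85 × 5 × 12.5)) = 3.969 in.
A_s = 0.85 f'_c a b / f_y = 0.85 × 5 × 3.969 × 12.5 / 75 = 2.811 in².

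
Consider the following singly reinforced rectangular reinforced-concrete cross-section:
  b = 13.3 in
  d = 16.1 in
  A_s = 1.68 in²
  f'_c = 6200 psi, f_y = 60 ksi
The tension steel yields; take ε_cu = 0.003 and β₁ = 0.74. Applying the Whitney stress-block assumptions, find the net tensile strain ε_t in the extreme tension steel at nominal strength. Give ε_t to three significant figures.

ε_t ≈ 0.0219

a = A_s f_y/(0.85 f'_c b) = 1.438 in.
β₁ = 0.74, so c = a/β₁ = 1.438/0.74 = 1.943 in.
From the linear strain diagram with ε_cu = 0.003: ε_t = 0.003 (d − c)/c = 0.003 × (16.1 − 1.943)/1.943 = 0.0219.
Since ε_t ≥ 0.005, the section is tension-controlled.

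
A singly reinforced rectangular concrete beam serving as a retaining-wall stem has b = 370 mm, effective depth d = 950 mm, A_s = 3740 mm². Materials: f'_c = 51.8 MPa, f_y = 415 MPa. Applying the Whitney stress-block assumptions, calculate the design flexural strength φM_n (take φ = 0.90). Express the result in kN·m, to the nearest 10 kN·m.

φM_n ≈ 1260 kN·m

T = A_s f_y = 3740 × 415 = 1552100 N = 1552.1 kN.
From C = T: a = T/(0.85 f'_c b) = 1552100/(0.85 × 51.8 × 370) = 95.27 mm.
M_n = T(d − a/2) = 1552.1 kN × (950 − 47.635) mm = 1400.56 kN·m.
φM_n = 0.90 × 1400.56 = 1260.50 kN·m.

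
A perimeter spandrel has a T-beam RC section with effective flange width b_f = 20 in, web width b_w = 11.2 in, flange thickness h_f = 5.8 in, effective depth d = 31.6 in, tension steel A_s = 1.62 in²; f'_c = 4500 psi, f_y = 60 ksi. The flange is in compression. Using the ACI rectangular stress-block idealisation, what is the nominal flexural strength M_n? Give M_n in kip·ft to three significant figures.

Tension: T = A_s f_y = 1.62 × 60 = 97.2 kips.
Try a within the flange: a = T/(0.85 f'_c b_f) = 97.2/(0.85 × 4.5 × 20) = 1.271 in.
Since a = 1.271 ≤ h_f = 5.8 in, the stress block lies entirely in the flange; analyse as a rectangular beam of width b_f.
M_n = T(d − a/2) = 97.2 × (31.6 − 0.6355) = 3009.7 kip·in.
M_n = 3009.7/12 = 250.81 kip·ft.

M_n ≈ 251 kip·ft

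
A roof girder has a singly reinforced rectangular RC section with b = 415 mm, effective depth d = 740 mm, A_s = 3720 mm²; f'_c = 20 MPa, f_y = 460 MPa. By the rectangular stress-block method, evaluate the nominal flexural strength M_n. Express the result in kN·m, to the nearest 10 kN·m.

M_n ≈ 1060 kN·m

T = A_s f_y = 3720 × 460 = 1711200 N = 1711.2 kN.
From C = T: a = T/(0.85 f'_c b) = 1711200/(0.85 × 20 × 415) = 242.55 mm.
M_n = T(d − a/2) = 1711.2 kN × (740 − 121.275) mm = 1058.76 kN·m.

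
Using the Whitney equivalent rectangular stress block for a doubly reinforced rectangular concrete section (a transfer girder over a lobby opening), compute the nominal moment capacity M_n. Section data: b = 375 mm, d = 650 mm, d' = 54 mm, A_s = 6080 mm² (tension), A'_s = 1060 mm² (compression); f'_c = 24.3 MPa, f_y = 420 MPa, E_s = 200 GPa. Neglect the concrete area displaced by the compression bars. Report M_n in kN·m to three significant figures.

M_n ≈ 1350 kN·m

Assume both tension and compression steel yield.
Net tension couple steel: A_s − A'_s = 5020 mm².
a = (A_s − A'_s) f_y / (0.85 f'_c b) = 2108400/(0.85 × 24.3 × 375) = 272.21 mm.
c = a/β₁ = 272.21/0.85 = 320.25 mm; ε'_s = 0.003(c − d')/c = 0.0025 ≥ f_y/E_s = 0.0021, so compression steel does yield.
M_n = (A_s − A'_s) f_y (d − a/2) + A'_s f_y (d − d') = [2108400 × (650 − 136.105) + 445200 × (650 − 54)] × 10⁻⁶ = 1083.50 + 265.34 = 1348.84 kN·m.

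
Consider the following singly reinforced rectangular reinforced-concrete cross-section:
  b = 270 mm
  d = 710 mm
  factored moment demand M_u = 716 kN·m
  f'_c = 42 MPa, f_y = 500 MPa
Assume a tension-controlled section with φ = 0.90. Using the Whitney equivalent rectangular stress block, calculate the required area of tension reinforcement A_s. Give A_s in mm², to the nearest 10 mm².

M_n = M_u/φ = 716/0.90 = 795.556 kN·m.
With M_n = 0.85 f'_c a b (d − a/2), solve the quadratic for a:
a = d − √(d² − 2M_n/(0.85 f'_c b)) = 710 − √(710² − 2 × 795.556×10⁶/(0.85 × 42 × 270)) = 127.74 mm.
A_s = 0.85 f'_c a b / f_y = 0.85 × 42 × 127.74 × 270 / 500 = 2462.6 mm².

A_s ≈ 2460 mm²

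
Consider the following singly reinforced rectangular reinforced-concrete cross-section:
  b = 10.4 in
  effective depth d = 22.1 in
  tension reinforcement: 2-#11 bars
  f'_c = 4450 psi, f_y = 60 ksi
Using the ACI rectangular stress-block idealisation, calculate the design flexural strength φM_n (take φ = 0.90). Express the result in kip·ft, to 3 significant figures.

φM_n ≈ 277 kip·ft

A_s = 2 × 1.56 = 3.12 in².
T = A_s f_y = 3.12 × 60 = 187.2 kips.
a = T/(0.85 f'_c b) = 187.2/(0.85 × 4.45 × 10.4) = 4.759 in.
M_n = T(d − a/2) = 187.2 × (22.1 − 2.3795) = 3691.7 kip·in = 3691.7/12 = 307.64 kip·ft.
φM_n = 0.90 × 307.64 = 276.88 kip·ft.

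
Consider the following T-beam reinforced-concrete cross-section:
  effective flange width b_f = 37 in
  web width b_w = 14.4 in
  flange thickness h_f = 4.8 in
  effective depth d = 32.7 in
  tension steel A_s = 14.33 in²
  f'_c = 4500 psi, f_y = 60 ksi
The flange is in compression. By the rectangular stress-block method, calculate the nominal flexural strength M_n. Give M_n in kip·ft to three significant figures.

Tension: T = A_s f_y = 14.33 × 60 = 859.8 kips.
Try a within the flange: a = T/(0.85 f'_c b_f) = 859.8/(0.85 × 4.5 × 37) = 6.075 in.
a = 6.075 > h_f = 4.8 in: the block extends into the web. Split into flange-overhang and web parts.
C_f = 0.85 f'_c (b_f − b_w) h_f = 0.85 × 4.5 × (37 − 14.4) × 4.8 = 414.9 kips.
Remaining web compression depth: a_w = (T − C_f)/(0.85 f'_c b_w) = (859.8 − 414.9)/(0.85 × 4.5 × 14.4) = 8.077 in.
M_n = C_f(d − h_f/2) + (T − C_f)(d − a_w/2) = 414.9 × (32.7 − 2.4) + 444.9 × (32.7 − 4.0385) = 12571.5 + 12751.5 = 25323.0 kip·in.
M_n = 25323.0/12 = 2110.25 kip·ft.

M_n ≈ 2110 kip·ft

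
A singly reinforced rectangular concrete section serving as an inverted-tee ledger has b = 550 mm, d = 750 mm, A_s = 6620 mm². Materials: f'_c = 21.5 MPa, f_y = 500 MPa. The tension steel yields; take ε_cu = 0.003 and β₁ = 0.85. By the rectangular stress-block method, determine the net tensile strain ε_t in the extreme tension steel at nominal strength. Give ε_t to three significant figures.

a = A_s f_y/(0.85 f'_c b) = 329.31 mm.
β₁ = 0.85, so c = a/β₁ = 329.31/0.85 = 387.42 mm.
From the linear strain diagram with ε_cu = 0.003: ε_t = 0.003 (d − c)/c = 0.003 × (750 − 387.42)/387.42 = 0.00281.
ε_t < 0.004 — the section is over-reinforced for flexure under ACI limits.

ε_t ≈ 0.00281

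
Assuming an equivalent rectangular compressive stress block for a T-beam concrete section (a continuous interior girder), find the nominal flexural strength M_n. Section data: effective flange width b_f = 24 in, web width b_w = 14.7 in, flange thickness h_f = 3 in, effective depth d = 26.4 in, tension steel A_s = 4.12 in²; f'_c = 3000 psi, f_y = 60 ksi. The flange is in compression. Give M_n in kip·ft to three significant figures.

M_n ≈ 500 kip·ft

Tension: T = A_s f_y = 4.12 × 60 = 247.2 kips.
Try a within the flange: a = T/(0.85 f'_c b_f) = 247.2/(0.85 × 3 × 24) = 4.039 in.
a = 4.039 > h_f = 3 in: the block extends into the web. Split into flange-overhang and web parts.
C_f = 0.85 f'_c (b_f − b_w) h_f = 0.85 × 3 × (24 − 14.7) × 3 = 71.1 kips.
Remaining web compression depth: a_w = (T − C_f)/(0.85 f'_c b_w) = (247.2 − 71.1)/(0.85 × 3 × 14.7) = 4.698 in.
M_n = C_f(d − h_f/2) + (T − C_f)(d − a_w/2) = 71.1 × (26.4 − 1.5) + 176.1 × (26.4 − 2.349) = 1770.4 + 4235.4 = 6005.8 kip·in.
M_n = 6005.8/12 = 500.48 kip·ft.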